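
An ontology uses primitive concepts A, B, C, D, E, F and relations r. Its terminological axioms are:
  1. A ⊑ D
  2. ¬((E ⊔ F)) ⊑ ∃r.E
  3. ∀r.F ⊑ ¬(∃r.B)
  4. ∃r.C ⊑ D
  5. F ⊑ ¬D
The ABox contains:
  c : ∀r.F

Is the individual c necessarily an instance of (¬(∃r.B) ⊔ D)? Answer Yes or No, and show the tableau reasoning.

1. c : (¬(∃r.B) ⊔ D)?  L(c) = {∀r.F} ∪ {(∃r.B ⊓ ¬D)}
   clash {D, ¬D} at c — c ∈ (¬(∃r.B) ⊔ D)
2. Hence c : (¬(∃r.B) ⊔ D): entailed.

Yes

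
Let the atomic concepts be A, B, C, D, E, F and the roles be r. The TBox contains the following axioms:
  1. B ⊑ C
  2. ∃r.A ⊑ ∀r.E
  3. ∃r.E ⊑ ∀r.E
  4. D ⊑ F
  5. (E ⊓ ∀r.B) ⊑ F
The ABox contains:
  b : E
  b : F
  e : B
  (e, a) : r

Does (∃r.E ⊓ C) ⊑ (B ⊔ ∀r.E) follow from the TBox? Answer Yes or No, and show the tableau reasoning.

1. (∃r.E ⊓ C) ⊑ (B ⊔ ∀r.E)  ⇔  ((∃r.E ⊓ C) ⊓ (¬B ⊓ ∃r.¬E)) unsat w.r.t. T
   all branches close; clash {E, ¬E} at an ∃-successor
2. Hence (∃r.E ⊓ C) ⊑ (B ⊔ ∀r.E): entailed.

Yes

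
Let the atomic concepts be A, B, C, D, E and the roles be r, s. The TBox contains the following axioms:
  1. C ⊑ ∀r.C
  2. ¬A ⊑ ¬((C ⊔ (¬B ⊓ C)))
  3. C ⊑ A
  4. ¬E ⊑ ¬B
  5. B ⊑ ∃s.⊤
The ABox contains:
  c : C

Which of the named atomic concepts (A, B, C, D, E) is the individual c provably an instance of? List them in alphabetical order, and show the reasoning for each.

{A, C}

1. c : A?  L(c) = {C} ∪ {¬A}
   clash {A, ¬A} at c — c ∈ A
2. c : B?  L(c) = {C} ∪ {¬B}
   apply at c: C⊑∀r.C; C⊑A
   open: L(c) ⊇ {A, C, ¬B, ∀r.C} — c ∉ B possible
3. c : C?  L(c) = {C} ∪ {¬C}
   clash {C, ¬C} at c — c ∈ C
4. c : D?  L(c) = {C} ∪ {¬D}
   apply at c: C⊑∀r.C; C⊑A
   open: L(c) ⊇ {A, C, E, ¬B, ¬D, …} — c ∉ D possible
5. c : E?  L(c) = {C} ∪ {¬E}
   apply at c: C⊑∀r.C; C⊑A; ¬E⊑¬B
   open: L(c) ⊇ {A, C, ¬B, ¬E, ∀r.C} — c ∉ E possible
6. Entailed for c: {A, C}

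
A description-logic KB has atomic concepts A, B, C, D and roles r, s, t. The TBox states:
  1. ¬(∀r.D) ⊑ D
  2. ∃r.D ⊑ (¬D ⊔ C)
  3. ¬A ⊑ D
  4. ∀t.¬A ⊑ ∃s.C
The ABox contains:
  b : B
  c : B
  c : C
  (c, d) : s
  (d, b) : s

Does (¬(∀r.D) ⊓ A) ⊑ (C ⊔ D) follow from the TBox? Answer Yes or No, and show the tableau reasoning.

1. (¬(∀r.D) ⊓ A) ⊑ (C ⊔ D)  ⇔  ((∃r.¬D ⊓ A) ⊓ (¬C ⊓ ¬D)) unsat w.r.t. T
   all branches close; clash {D, ¬D} at x₀
2. Hence (¬(∀r.D) ⊓ A) ⊑ (C ⊔ D): entailed.

Yes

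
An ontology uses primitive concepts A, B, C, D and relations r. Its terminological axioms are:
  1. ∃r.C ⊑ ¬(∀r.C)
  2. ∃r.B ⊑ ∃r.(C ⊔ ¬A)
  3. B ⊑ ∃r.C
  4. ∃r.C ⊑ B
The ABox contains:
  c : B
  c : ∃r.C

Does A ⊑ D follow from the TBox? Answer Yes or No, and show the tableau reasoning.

No

1. A ⊑ D  ⇔  (A ⊓ ¬D) unsat w.r.t. T
   open: L(x₀) ⊇ {A, ¬B, ¬D, ∀r.¬B, ∀r.¬C}
2. Hence A ⊑ D: not entailed.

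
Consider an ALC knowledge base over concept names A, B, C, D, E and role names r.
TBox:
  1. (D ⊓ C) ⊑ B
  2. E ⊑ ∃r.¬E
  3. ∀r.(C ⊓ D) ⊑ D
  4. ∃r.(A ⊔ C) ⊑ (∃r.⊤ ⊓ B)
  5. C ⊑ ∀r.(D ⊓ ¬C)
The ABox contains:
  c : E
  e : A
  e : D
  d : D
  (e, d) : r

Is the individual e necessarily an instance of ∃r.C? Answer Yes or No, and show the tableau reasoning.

No

1. e : ∃r.C?  L(e) = {A, D} ∪ {∀r.¬C}
   open: L(e) ⊇ {A, D, ¬C, ¬E, ∀r.(¬A ⊓ ¬C), …} — e ∉ ∃r.C possible
2. Hence e : ∃r.C: not entailed.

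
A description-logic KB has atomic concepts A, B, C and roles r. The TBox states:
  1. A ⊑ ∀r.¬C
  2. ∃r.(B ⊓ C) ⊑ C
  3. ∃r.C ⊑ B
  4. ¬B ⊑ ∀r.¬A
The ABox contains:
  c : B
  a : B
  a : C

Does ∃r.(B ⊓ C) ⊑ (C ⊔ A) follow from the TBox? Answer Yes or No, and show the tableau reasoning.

1. ∃r.(B ⊓ C) ⊑ (C ⊔ A)  ⇔  (∃r.(B ⊓ C) ⊓ (¬C ⊓ ¬A)) unsat w.r.t. T
   all branches close; clash {C, ¬C} at x₀
2. Hence ∃r.(B ⊓ C) ⊑ (C ⊔ A): entailed.

Yes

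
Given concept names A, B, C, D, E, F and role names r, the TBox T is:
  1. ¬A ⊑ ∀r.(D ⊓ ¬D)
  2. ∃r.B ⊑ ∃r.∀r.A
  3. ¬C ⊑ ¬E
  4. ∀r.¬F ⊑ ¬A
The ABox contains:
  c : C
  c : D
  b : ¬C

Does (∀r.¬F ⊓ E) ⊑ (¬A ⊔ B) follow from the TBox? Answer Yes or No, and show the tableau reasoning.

Yes

1. (∀r.¬F ⊓ E) ⊑ (¬A ⊔ B)  ⇔  ((∀r.¬F ⊓ E) ⊓ (A ⊓ ¬B)) unsat w.r.t. T
   all branches close; clash {E, ¬E} at x₀
2. Hence (∀r.¬F ⊓ E) ⊑ (¬A ⊔ B): entailed.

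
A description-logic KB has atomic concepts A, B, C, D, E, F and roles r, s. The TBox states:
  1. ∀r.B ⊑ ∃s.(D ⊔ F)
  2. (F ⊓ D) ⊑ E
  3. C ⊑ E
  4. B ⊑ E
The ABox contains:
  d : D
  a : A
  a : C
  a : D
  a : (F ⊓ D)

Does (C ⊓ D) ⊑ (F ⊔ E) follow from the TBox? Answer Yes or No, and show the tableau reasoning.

1. (C ⊓ D) ⊑ (F ⊔ E)  ⇔  ((C ⊓ D) ⊓ (¬F ⊓ ¬E)) unsat w.r.t. T
   all branches close; clash {E, ¬E} at x₀
2. Hence (C ⊓ D) ⊑ (F ⊔ E): entailed.

Yes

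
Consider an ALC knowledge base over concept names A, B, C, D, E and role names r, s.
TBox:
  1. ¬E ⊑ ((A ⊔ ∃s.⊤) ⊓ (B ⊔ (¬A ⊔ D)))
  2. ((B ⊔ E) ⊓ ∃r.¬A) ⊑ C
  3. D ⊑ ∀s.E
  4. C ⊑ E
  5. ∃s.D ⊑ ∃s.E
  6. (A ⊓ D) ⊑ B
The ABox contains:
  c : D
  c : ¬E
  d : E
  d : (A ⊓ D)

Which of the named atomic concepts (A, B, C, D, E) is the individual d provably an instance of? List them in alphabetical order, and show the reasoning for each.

1. d : A?  L(d) = {E, (A ⊓ D)} ∪ {¬A}
   clash {A, ¬A} at d — d ∈ A
2. d : B?  L(d) = {E, (A ⊓ D)} ∪ {¬B}
   clash {B, ¬B} at d — d ∈ B
3. d : C?  L(d) = {E, (A ⊓ D)} ∪ {¬C}
   apply at d: D⊑∀s.E; (A ⊓ D)⊑B
   open: L(d) ⊇ {A, B, D, E, ¬C, …} — d ∉ C possible
4. d : D?  L(d) = {E, (A ⊓ D)} ∪ {¬D}
   clash {D, ¬D} at d — d ∈ D
5. d : E?  L(d) = {E, (A ⊓ D)} ∪ {¬E}
   clash {E, ¬E} at d — d ∈ E
6. Entailed for d: {A, B, D, E}

{A, B, D, E}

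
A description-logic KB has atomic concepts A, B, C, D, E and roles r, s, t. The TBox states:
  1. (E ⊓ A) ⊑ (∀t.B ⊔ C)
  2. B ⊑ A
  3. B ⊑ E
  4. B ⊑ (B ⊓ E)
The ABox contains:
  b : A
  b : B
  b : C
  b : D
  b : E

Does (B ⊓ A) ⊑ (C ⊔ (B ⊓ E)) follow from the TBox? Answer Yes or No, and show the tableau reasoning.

1. (B ⊓ A) ⊑ (C ⊔ (B ⊓ E))  ⇔  ((B ⊓ A) ⊓ (¬C ⊓ (¬B ⊔ ¬E))) unsat w.r.t. T
   all branches close; clash {E, ¬E} at x₀
2. Hence (B ⊓ A) ⊑ (C ⊔ (B ⊓ E)): entailed.

Yes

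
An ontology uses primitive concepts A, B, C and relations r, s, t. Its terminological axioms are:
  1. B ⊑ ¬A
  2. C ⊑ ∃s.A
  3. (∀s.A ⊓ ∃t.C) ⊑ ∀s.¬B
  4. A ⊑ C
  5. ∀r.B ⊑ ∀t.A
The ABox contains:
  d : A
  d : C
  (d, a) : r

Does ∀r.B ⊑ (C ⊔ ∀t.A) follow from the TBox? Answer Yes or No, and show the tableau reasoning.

1. ∀r.B ⊑ (C ⊔ ∀t.A)  ⇔  (∀r.B ⊓ (¬C ⊓ ∃t.¬A)) unsat w.r.t. T
   all branches close; clash {C, ¬C} at x₀
2. Hence ∀r.B ⊑ (C ⊔ ∀t.A): entailed.

Yes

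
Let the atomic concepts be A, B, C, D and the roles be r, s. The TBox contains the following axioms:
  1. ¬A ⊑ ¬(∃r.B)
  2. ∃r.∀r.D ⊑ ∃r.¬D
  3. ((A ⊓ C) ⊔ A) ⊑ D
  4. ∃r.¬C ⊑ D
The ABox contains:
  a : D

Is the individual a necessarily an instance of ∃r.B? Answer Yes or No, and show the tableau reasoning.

1. a : ∃r.B?  L(a) = {D} ∪ {∀r.¬B}
   open: L(a) ⊇ {D, ∀r.¬B, ∀r.∃r.¬D} — a ∉ ∃r.B possible
2. Hence a : ∃r.B: not entailed.

No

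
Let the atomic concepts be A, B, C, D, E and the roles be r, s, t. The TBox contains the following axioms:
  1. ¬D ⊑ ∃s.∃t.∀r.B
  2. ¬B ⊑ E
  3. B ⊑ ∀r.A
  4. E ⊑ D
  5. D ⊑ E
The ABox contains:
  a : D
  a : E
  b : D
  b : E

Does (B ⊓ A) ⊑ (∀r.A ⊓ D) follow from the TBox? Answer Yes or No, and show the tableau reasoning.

No

1. (B ⊓ A) ⊑ (∀r.A ⊓ D)  ⇔  ((B ⊓ A) ⊓ (∃r.¬A ⊔ ¬D)) unsat w.r.t. T
   apply at x₀: B⊑∀r.A
   open: L(x₀) ⊇ {A, B, ¬D, ¬E, ∀r.A, …} (+ ∃-successors)
2. Hence (B ⊓ A) ⊑ (∀r.A ⊓ D): not entailed.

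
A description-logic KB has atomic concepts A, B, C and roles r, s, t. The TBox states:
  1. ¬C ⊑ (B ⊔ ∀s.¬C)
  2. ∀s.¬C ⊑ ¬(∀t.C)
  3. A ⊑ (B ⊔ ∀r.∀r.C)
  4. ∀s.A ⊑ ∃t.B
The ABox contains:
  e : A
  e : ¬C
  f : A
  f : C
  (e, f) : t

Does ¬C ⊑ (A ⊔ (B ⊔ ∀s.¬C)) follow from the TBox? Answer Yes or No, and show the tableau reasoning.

1. ¬C ⊑ (A ⊔ (B ⊔ ∀s.¬C))  ⇔  (¬C ⊓ (¬A ⊓ (¬B ⊓ ∃s.C))) unsat w.r.t. T
   all branches close; clash {C, ¬C} at an ∃-successor
2. Hence ¬C ⊑ (A ⊔ (B ⊔ ∀s.¬C)): entailed.

Yes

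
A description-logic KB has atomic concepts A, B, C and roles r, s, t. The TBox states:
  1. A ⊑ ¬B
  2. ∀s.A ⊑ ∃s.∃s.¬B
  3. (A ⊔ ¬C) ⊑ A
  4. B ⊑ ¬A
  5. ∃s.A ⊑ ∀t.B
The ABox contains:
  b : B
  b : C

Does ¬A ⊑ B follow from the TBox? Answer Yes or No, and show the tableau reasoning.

1. ¬A ⊑ B  ⇔  (¬A ⊓ ¬B) unsat w.r.t. T
   open: L(x₀) ⊇ {C, ¬A, ¬B, ∀s.¬A, ∃s.¬A} (+ ∃-successors)
2. Hence ¬A ⊑ B: not entailed.

No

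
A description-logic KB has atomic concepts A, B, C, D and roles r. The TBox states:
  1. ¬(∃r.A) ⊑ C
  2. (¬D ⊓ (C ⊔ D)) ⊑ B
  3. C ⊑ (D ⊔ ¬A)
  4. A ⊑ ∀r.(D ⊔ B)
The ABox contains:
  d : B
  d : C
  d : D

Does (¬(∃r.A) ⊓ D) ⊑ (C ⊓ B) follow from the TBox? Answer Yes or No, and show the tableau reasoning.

1. (¬(∃r.A) ⊓ D) ⊑ (C ⊓ B)  ⇔  ((∀r.¬A ⊓ D) ⊓ (¬C ⊔ ¬B)) unsat w.r.t. T
   apply at x₀: ¬(∃r.A)⊑C
   open: L(x₀) ⊇ {C, D, ¬A, ¬B, ∀r.¬A}
2. Hence (¬(∃r.A) ⊓ D) ⊑ (C ⊓ B): not entailed.

No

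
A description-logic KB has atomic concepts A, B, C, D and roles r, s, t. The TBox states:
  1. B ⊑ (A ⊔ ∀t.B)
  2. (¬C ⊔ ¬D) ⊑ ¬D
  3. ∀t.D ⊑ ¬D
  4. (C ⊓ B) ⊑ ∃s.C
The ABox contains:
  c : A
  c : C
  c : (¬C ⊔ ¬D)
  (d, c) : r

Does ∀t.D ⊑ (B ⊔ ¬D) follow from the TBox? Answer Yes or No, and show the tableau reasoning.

Yes

1. ∀t.D ⊑ (B ⊔ ¬D)  ⇔  (∀t.D ⊓ (¬B ⊓ D)) unsat w.r.t. T
   all branches close; clash {D, ¬D} at x₀
2. Hence ∀t.D ⊑ (B ⊔ ¬D): entailed.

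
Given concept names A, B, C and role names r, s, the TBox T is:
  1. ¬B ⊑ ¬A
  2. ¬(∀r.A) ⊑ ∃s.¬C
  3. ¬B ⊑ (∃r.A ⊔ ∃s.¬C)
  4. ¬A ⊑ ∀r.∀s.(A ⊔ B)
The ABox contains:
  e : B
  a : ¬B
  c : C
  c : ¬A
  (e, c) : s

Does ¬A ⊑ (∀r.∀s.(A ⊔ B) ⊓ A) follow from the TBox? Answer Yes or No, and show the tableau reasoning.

1. ¬A ⊑ (∀r.∀s.(A ⊔ B) ⊓ A)  ⇔  (¬A ⊓ (∃r.∃s.(¬A ⊓ ¬B) ⊔ ¬A)) unsat w.r.t. T
   apply at x₀: ¬A⊑∀r.∀s.(A ⊔ B)
   open: L(x₀) ⊇ {B, ¬A, ∀r.A, ∀r.∀s.(A ⊔ B)}
2. Hence ¬A ⊑ (∀r.∀s.(A ⊔ B) ⊓ A): not entailed.

No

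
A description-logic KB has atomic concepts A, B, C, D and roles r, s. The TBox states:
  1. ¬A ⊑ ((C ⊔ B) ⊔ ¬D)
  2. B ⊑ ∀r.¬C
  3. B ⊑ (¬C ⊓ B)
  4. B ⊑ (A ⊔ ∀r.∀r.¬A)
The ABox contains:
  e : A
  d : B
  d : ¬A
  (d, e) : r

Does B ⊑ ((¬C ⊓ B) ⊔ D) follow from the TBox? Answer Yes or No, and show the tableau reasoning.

Yes

1. B ⊑ ((¬C ⊓ B) ⊔ D)  ⇔  (B ⊓ ((C ⊔ ¬B) ⊓ ¬D)) unsat w.r.t. T
   all branches close; clash {B, ¬B} at x₀
2. Hence B ⊑ ((¬C ⊓ B) ⊔ D): entailed.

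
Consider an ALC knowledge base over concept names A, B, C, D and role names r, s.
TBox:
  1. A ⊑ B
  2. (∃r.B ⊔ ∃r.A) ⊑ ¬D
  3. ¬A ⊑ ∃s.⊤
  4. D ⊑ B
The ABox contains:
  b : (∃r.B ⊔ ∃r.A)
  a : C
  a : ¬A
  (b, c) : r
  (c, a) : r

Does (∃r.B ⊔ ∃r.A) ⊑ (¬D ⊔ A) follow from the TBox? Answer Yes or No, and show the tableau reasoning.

1. (∃r.B ⊔ ∃r.A) ⊑ (¬D ⊔ A)  ⇔  ((∃r.B ⊔ ∃r.A) ⊓ (D ⊓ ¬A)) unsat w.r.t. T
   all branches close; clash {D, ¬D} at x₀
2. Hence (∃r.B ⊔ ∃r.A) ⊑ (¬D ⊔ A): entailed.

Yes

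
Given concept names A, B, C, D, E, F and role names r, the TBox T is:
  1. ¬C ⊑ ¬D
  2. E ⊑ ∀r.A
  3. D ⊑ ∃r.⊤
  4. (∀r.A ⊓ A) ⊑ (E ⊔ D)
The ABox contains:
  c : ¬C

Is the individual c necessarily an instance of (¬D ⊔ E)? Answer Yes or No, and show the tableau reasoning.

Yes

1. c : (¬D ⊔ E)?  L(c) = {¬C} ∪ {(D ⊓ ¬E)}
   clash {D, ¬D} at c — c ∈ (¬D ⊔ E)
2. Hence c : (¬D ⊔ E): entailed.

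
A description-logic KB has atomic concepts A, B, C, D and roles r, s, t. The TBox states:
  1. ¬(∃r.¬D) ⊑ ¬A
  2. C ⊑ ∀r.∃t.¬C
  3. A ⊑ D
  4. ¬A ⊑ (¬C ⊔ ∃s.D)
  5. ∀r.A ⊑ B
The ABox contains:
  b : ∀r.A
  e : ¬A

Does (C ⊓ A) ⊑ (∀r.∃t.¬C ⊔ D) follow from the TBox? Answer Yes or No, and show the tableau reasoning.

Yes

1. (C ⊓ A) ⊑ (∀r.∃t.¬C ⊔ D)  ⇔  ((C ⊓ A) ⊓ (∃r.∀t.C ⊓ ¬D)) unsat w.r.t. T
   all branches close; clash {D, ¬D} at x₀
2. Hence (C ⊓ A) ⊑ (∀r.∃t.¬C ⊔ D): entailed.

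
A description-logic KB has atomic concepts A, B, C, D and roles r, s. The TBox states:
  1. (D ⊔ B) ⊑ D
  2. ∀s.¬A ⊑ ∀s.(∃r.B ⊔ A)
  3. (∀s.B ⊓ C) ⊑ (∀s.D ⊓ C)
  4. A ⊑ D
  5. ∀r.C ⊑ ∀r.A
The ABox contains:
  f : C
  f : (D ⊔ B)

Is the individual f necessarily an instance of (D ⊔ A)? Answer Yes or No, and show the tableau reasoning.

1. f : (D ⊔ A)?  L(f) = {C, (D ⊔ B)} ∪ {(¬D ⊓ ¬A)}
   clash {D, ¬D} at f — f ∈ (D ⊔ A)
2. Hence f : (D ⊔ A): entailed.

Yes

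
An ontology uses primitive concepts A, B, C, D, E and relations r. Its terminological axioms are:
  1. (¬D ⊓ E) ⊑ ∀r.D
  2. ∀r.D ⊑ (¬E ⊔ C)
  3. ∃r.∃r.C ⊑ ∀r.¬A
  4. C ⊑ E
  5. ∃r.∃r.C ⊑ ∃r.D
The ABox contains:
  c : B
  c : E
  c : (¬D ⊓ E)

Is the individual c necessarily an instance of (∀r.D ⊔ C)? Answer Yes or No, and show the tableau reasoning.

Yes

1. c : (∀r.D ⊔ C)?  L(c) = {B, E, (¬D ⊓ E)} ∪ {(∃r.¬D ⊓ ¬C)}
   clash {D, ¬D} at an ∃-successor — c ∈ (∀r.D ⊔ C)
2. Hence c : (∀r.D ⊔ C): entailed.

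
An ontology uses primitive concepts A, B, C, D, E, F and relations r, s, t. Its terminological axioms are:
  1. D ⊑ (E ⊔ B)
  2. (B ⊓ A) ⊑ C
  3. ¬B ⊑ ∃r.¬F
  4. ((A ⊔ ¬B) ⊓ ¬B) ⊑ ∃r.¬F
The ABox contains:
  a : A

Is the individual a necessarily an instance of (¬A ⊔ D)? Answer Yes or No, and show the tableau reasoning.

1. a : (¬A ⊔ D)?  L(a) = {A} ∪ {(A ⊓ ¬D)}
   open: L(a) ⊇ {A, ¬B, ¬D, ∃r.¬F} (+ ∃-successors) — a ∉ (¬A ⊔ D) possible
2. Hence a : (¬A ⊔ D): not entailed.

No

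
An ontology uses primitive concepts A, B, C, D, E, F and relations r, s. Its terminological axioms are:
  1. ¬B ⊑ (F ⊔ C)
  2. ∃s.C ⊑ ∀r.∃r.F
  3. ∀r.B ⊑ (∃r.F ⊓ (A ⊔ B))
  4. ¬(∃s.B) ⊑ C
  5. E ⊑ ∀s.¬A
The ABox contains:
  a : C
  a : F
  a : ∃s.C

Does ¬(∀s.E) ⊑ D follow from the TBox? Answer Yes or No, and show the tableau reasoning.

1. ¬(∀s.E) ⊑ D  ⇔  (∃s.¬E ⊓ ¬D) unsat w.r.t. T
   open: L(x₀) ⊇ {B, ¬D, ¬E, ∀s.¬C, ∃r.¬B, …} (+ ∃-successors)
2. Hence ¬(∀s.E) ⊑ D: not entailed.

No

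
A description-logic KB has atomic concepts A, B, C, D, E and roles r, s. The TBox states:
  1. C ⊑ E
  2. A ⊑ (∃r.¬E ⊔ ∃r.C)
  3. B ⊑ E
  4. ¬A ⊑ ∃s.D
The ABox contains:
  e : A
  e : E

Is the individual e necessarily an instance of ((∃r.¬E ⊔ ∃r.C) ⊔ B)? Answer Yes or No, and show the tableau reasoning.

Yes

1. e : ((∃r.¬E ⊔ ∃r.C) ⊔ B)?  L(e) = {A, E} ∪ {((∀r.E ⊓ ∀r.¬C) ⊓ ¬B)}
   clash {C, ¬C} at an ∃-successor — e ∈ ((∃r.¬E ⊔ ∃r.C) ⊔ B)
2. Hence e : ((∃r.¬E ⊔ ∃r.C) ⊔ B): entailed.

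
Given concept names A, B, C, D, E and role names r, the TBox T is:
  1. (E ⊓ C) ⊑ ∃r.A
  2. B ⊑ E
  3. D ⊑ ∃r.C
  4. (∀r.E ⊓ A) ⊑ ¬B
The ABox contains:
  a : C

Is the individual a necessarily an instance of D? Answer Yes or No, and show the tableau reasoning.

1. a : D?  L(a) = {C} ∪ {¬D}
   open: L(a) ⊇ {C, ¬B, ¬D, ¬E} — a ∉ D possible
2. Hence a : D: not entailed.

No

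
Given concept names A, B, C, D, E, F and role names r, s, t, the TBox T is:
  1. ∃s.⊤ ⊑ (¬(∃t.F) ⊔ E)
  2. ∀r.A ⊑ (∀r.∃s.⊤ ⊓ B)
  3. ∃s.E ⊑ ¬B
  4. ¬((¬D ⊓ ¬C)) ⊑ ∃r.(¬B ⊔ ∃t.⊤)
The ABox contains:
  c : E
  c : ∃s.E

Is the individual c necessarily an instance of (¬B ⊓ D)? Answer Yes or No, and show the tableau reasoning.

1. c : (¬B ⊓ D)?  L(c) = {E, ∃s.E} ∪ {(B ⊔ ¬D)}
   apply at c: ∃s.E⊑¬B
   open: L(c) ⊇ {E, ¬B, ¬C, ¬D, ∃r.¬A, …} (+ ∃-successors) — c ∉ (¬B ⊓ D) possible
2. Hence c : (¬B ⊓ D): not entailed.

No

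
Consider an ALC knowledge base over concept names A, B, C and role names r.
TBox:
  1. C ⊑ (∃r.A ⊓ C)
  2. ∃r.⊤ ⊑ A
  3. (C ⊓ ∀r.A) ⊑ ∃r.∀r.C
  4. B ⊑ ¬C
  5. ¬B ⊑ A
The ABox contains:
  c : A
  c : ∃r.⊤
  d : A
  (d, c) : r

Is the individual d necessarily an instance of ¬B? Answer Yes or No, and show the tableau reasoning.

1. d : ¬B?  L(d) = {A} ∪ {B}
   apply at d: B⊑¬C
   open: L(d) ⊇ {A, B, ¬C} — d ∉ ¬B possible
2. Hence d : ¬B: not entailed.

No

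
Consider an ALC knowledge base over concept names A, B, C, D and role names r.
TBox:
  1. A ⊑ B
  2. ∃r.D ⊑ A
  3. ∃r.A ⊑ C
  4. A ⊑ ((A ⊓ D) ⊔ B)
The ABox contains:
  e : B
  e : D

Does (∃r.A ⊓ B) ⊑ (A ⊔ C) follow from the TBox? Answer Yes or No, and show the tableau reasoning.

Yes

1. (∃r.A ⊓ B) ⊑ (A ⊔ C)  ⇔  ((∃r.A ⊓ B) ⊓ (¬A ⊓ ¬C)) unsat w.r.t. T
   all branches close; clash {C, ¬C} at x₀
2. Hence (∃r.A ⊓ B) ⊑ (A ⊔ C): entailed.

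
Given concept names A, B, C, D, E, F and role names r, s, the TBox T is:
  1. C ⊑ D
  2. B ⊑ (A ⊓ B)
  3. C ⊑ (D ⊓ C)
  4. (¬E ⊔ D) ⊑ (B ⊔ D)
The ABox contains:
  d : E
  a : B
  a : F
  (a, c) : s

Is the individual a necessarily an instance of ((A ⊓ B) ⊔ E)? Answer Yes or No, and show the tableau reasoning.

1. a : ((A ⊓ B) ⊔ E)?  L(a) = {B, F} ∪ {((¬A ⊔ ¬B) ⊓ ¬E)}
   clash {B, ¬B} at a — a ∈ ((A ⊓ B) ⊔ E)
2. Hence a : ((A ⊓ B) ⊔ E): entailed.

Yes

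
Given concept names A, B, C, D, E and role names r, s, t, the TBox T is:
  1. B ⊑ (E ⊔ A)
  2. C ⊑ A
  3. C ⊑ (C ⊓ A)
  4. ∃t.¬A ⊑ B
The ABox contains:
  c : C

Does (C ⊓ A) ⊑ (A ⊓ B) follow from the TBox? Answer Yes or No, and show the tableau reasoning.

1. (C ⊓ A) ⊑ (A ⊓ B)  ⇔  ((C ⊓ A) ⊓ (¬A ⊔ ¬B)) unsat w.r.t. T
   open: L(x₀) ⊇ {A, C, ¬B, ∀t.A}
2. Hence (C ⊓ A) ⊑ (A ⊓ B): not entailed.

No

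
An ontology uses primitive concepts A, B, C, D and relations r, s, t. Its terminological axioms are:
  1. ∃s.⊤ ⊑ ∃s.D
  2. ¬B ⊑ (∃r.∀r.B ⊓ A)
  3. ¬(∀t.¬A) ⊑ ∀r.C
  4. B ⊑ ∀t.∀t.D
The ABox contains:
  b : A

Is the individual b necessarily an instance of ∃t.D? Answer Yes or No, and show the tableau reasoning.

No

1. b : ∃t.D?  L(b) = {A} ∪ {∀t.¬D}
   open: L(b) ⊇ {A, ¬B, ∀s.⊥, ∀t.¬A, ∀t.¬D, …} (+ ∃-successors) — b ∉ ∃t.D possible
2. Hence b : ∃t.D: not entailed.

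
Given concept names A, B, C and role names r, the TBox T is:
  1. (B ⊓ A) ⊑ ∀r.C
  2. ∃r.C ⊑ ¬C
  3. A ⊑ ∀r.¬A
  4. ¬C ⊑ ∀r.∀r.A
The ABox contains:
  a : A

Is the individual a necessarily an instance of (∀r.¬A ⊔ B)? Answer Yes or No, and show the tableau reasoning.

Yes

1. a : (∀r.¬A ⊔ B)?  L(a) = {A} ∪ {(∃r.A ⊓ ¬B)}
   clash {A, ¬A} at an ∃-successor — a ∈ (∀r.¬A ⊔ B)
2. Hence a : (∀r.¬A ⊔ B): entailed.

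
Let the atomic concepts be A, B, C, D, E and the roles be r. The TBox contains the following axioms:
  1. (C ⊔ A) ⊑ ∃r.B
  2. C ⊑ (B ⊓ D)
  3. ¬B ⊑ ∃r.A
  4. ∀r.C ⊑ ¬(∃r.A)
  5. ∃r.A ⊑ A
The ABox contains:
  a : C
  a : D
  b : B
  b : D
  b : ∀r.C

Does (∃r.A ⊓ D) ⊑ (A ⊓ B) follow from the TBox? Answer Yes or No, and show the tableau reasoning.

No

1. (∃r.A ⊓ D) ⊑ (A ⊓ B)  ⇔  ((∃r.A ⊓ D) ⊓ (¬A ⊔ ¬B)) unsat w.r.t. T
   apply at x₀: ∃r.A⊑A
   open: L(x₀) ⊇ {A, D, ¬B, ¬C, ∃r.A, …} (+ ∃-successors)
2. Hence (∃r.A ⊓ D) ⊑ (A ⊓ B): not entailed.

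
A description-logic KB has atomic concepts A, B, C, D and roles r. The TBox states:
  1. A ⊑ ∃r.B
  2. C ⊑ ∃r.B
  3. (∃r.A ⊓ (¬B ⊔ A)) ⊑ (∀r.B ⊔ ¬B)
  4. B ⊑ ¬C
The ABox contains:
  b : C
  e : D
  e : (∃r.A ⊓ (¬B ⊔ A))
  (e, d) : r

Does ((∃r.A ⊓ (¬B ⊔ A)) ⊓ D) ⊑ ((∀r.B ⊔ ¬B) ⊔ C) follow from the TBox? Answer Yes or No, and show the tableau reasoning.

Yes

1. ((∃r.A ⊓ (¬B ⊔ A)) ⊓ D) ⊑ ((∀r.B ⊔ ¬B) ⊔ C)  ⇔  (((∃r.A ⊓ (¬B ⊔ A)) ⊓ D) ⊓ ((∃r.¬B ⊓ B) ⊓ ¬C)) unsat w.r.t. T
   all branches close; clash {B, ¬B} at x₀
2. Hence ((∃r.A ⊓ (¬B ⊔ A)) ⊓ D) ⊑ ((∀r.B ⊔ ¬B) ⊔ C): entailed.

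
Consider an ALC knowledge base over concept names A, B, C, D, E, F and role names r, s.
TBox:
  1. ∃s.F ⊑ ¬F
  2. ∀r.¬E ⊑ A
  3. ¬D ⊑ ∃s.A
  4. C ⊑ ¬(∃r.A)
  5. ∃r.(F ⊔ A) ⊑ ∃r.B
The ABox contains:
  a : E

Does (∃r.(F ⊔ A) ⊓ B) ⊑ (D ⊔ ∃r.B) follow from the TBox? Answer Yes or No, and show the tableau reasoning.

1. (∃r.(F ⊔ A) ⊓ B) ⊑ (D ⊔ ∃r.B)  ⇔  ((∃r.(F ⊔ A) ⊓ B) ⊓ (¬D ⊓ ∀r.¬B)) unsat w.r.t. T
   all branches close; clash {B, ¬B} at an ∃-successor
2. Hence (∃r.(F ⊔ A) ⊓ B) ⊑ (D ⊔ ∃r.B): entailed.

Yes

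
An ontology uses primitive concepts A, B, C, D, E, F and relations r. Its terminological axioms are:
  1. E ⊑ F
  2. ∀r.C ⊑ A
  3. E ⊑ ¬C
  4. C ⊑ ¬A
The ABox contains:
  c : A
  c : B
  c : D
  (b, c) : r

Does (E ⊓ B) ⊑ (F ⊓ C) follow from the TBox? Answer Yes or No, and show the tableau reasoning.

1. (E ⊓ B) ⊑ (F ⊓ C)  ⇔  ((E ⊓ B) ⊓ (¬F ⊔ ¬C)) unsat w.r.t. T
   apply at x₀: E⊑F; E⊑¬C
   open: L(x₀) ⊇ {B, E, F, ¬C, ∃r.¬C} (+ ∃-successors)
2. Hence (E ⊓ B) ⊑ (F ⊓ C): not entailed.

No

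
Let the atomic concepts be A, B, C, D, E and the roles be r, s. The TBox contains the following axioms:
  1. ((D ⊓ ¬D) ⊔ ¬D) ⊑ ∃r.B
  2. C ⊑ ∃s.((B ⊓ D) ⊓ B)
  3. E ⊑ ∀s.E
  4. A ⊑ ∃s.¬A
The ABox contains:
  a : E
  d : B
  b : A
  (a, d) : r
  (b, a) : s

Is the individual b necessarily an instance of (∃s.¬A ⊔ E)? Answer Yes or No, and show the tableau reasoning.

Yes

1. b : (∃s.¬A ⊔ E)?  L(b) = {A} ∪ {(∀s.A ⊓ ¬E)}
   clash {A, ¬A} at an ∃-successor — b ∈ (∃s.¬A ⊔ E)
2. Hence b : (∃s.¬A ⊔ E): entailed.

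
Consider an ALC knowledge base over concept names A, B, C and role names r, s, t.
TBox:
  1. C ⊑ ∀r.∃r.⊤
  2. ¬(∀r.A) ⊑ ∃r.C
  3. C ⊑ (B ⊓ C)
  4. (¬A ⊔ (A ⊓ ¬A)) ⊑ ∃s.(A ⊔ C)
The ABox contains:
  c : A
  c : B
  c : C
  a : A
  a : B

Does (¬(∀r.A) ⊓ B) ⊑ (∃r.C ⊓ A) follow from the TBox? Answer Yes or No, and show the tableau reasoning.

1. (¬(∀r.A) ⊓ B) ⊑ (∃r.C ⊓ A)  ⇔  ((∃r.¬A ⊓ B) ⊓ (∀r.¬C ⊔ ¬A)) unsat w.r.t. T
   apply at x₀: ¬(∀r.A)⊑∃r.C
   open: L(x₀) ⊇ {B, ¬A, ¬C, ∃r.C, ∃r.¬A, …} (+ ∃-successors)
2. Hence (¬(∀r.A) ⊓ B) ⊑ (∃r.C ⊓ A): not entailed.

No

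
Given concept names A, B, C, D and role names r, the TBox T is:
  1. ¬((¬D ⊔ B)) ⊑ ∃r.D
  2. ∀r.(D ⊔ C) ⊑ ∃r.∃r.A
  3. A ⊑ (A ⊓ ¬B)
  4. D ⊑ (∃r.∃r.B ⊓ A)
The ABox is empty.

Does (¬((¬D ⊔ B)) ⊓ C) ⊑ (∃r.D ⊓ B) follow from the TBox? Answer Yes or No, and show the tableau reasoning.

No

1. (¬((¬D ⊔ B)) ⊓ C) ⊑ (∃r.D ⊓ B)  ⇔  (((D ⊓ ¬B) ⊓ C) ⊓ (∀r.¬D ⊔ ¬B)) unsat w.r.t. T
   apply at x₀: ¬((¬D ⊔ B))⊑∃r.D; D⊑(∃r.∃r.B ⊓ A)
   open: L(x₀) ⊇ {A, C, D, ¬B, ∃r.(¬D ⊓ ¬C), …} (+ ∃-successors)
2. Hence (¬((¬D ⊔ B)) ⊓ C) ⊑ (∃r.D ⊓ B): not entailed.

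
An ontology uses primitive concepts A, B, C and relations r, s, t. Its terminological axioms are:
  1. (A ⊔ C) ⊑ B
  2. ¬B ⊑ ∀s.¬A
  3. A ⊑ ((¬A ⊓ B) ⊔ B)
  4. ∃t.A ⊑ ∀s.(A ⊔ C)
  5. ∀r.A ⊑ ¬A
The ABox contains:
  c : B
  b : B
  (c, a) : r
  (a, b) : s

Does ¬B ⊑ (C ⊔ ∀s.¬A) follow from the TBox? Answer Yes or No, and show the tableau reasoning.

1. ¬B ⊑ (C ⊔ ∀s.¬A)  ⇔  (¬B ⊓ (¬C ⊓ ∃s.A)) unsat w.r.t. T
   all branches close; clash {B, ¬B} at x₀
2. Hence ¬B ⊑ (C ⊔ ∀s.¬A): entailed.

Yes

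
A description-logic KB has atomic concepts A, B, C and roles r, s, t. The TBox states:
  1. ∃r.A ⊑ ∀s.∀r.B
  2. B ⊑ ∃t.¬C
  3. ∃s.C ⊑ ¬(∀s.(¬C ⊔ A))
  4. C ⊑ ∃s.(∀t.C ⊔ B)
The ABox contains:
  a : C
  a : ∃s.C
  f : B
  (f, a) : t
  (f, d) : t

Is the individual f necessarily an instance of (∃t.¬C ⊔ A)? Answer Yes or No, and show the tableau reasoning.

Yes

1. f : (∃t.¬C ⊔ A)?  L(f) = {B} ∪ {(∀t.C ⊓ ¬A)}
   clash {C, ¬C} at an ∃-successor — f ∈ (∃t.¬C ⊔ A)
2. Hence f : (∃t.¬C ⊔ A): entailed.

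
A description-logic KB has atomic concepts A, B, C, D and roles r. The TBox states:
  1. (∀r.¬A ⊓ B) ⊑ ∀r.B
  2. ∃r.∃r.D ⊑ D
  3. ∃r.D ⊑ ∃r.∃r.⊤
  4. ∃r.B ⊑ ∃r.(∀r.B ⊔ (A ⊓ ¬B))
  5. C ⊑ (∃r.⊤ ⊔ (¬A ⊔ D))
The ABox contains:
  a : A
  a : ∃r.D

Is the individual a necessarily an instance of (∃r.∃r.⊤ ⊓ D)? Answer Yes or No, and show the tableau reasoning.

1. a : (∃r.∃r.⊤ ⊓ D)?  L(a) = {A, ∃r.D} ∪ {(∀r.∀r.⊥ ⊔ ¬D)}
   apply at a: ∃r.D⊑∃r.∃r.⊤
   open: L(a) ⊇ {A, ¬C, ¬D, ∀r.¬B, ∀r.∀r.¬D, …} (+ ∃-successors) — a ∉ (∃r.∃r.⊤ ⊓ D) possible
2. Hence a : (∃r.∃r.⊤ ⊓ D): not entailed.

No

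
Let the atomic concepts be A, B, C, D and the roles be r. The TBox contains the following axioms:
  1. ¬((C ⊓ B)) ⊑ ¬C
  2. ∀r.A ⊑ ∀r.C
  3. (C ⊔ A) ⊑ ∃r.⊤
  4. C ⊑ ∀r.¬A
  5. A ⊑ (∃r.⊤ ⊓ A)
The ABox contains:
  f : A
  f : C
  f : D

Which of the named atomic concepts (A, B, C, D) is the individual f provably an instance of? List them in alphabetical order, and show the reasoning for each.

{A, B, C, D}

1. f : A?  L(f) = {A, C, D} ∪ {¬A}
   clash {A, ¬A} at f — f ∈ A
2. f : B?  L(f) = {A, C, D} ∪ {¬B}
   clash {C, ¬C} at f — f ∈ B
3. f : C?  L(f) = {A, C, D} ∪ {¬C}
   clash {C, ¬C} at f — f ∈ C
4. f : D?  L(f) = {A, C, D} ∪ {¬D}
   clash {D, ¬D} at f — f ∈ D
5. Entailed for f: {A, B, C, D}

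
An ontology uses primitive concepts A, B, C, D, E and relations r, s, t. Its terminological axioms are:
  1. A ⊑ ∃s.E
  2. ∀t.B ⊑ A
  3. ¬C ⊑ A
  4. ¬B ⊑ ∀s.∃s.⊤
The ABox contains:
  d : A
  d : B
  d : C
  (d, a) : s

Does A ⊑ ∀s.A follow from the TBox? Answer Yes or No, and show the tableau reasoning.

1. A ⊑ ∀s.A  ⇔  (A ⊓ ∃s.¬A) unsat w.r.t. T
   apply at x₀: A⊑∃s.E
   open: L(x₀) ⊇ {A, B, ∃s.E, ∃s.¬A} (+ ∃-successors)
2. Hence A ⊑ ∀s.A: not entailed.

No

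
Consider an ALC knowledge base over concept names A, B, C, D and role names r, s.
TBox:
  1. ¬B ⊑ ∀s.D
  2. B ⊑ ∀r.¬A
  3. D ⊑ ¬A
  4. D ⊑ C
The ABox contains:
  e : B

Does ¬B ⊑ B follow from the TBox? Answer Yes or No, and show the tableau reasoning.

1. ¬B ⊑ B  ⇔  (¬B ⊓ ¬B) unsat w.r.t. T
   apply at x₀: ¬B⊑∀s.D
   open: L(x₀) ⊇ {¬B, ¬D, ∀s.D}
2. Hence ¬B ⊑ B: not entailed.

No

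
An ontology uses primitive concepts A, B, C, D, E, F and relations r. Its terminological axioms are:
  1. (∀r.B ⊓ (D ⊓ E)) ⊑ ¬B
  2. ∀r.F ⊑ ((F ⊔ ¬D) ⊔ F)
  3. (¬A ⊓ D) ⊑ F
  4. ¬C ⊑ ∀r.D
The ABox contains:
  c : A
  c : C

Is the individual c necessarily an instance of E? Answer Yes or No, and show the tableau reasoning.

No

1. c : E?  L(c) = {A, C} ∪ {¬E}
   open: L(c) ⊇ {A, C, ¬E, ∃r.¬B, ∃r.¬F} (+ ∃-successors) — c ∉ E possible
2. Hence c : E: not entailed.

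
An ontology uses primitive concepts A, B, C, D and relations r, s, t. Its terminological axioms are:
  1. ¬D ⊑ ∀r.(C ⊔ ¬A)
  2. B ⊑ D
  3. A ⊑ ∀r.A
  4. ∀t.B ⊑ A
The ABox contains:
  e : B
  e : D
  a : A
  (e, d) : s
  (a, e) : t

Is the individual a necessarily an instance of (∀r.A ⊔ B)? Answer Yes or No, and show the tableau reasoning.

1. a : (∀r.A ⊔ B)?  L(a) = {A} ∪ {(∃r.¬A ⊓ ¬B)}
   clash {A, ¬A} at an ∃-successor — a ∈ (∀r.A ⊔ B)
2. Hence a : (∀r.A ⊔ B): entailed.

Yes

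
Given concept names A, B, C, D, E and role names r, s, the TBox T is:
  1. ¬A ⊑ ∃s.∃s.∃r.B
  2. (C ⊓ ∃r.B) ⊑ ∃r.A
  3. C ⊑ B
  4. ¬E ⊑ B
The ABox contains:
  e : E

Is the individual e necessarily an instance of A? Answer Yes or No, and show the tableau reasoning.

1. e : A?  L(e) = {E} ∪ {¬A}
   apply at e: ¬A⊑∃s.∃s.∃r.B
   open: L(e) ⊇ {E, ¬A, ¬C, ∃s.∃s.∃r.B} (+ ∃-successors) — e ∉ A possible
2. Hence e : A: not entailed.

No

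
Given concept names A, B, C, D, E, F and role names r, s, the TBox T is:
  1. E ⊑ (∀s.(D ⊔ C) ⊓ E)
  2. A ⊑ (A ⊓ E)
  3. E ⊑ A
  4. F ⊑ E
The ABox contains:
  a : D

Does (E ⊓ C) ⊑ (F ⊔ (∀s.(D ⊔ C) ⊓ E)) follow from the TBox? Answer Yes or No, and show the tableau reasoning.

1. (E ⊓ C) ⊑ (F ⊔ (∀s.(D ⊔ C) ⊓ E))  ⇔  ((E ⊓ C) ⊓ (¬F ⊓ (∃s.(¬D ⊓ ¬C) ⊔ ¬E))) unsat w.r.t. T
   all branches close; clash {E, ¬E} at x₀
2. Hence (E ⊓ C) ⊑ (F ⊔ (∀s.(D ⊔ C) ⊓ E)): entailed.

Yes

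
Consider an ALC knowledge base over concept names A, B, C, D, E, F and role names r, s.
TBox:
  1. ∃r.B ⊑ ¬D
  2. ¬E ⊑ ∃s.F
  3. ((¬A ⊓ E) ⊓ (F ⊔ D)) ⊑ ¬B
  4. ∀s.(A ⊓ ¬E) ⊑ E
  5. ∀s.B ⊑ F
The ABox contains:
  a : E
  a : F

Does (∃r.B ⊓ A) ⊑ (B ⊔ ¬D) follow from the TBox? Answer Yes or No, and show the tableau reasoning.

Yes

1. (∃r.B ⊓ A) ⊑ (B ⊔ ¬D)  ⇔  ((∃r.B ⊓ A) ⊓ (¬B ⊓ D)) unsat w.r.t. T
   all branches close; clash {D, ¬D} at x₀
2. Hence (∃r.B ⊓ A) ⊑ (B ⊔ ¬D): entailed.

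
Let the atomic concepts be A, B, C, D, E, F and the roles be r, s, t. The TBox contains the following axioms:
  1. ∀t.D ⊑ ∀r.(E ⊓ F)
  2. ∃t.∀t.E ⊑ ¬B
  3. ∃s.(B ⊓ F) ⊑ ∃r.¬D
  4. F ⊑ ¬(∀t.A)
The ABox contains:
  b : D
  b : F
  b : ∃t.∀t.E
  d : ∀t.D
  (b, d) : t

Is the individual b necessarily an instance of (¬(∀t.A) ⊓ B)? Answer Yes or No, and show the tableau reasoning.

1. b : (¬(∀t.A) ⊓ B)?  L(b) = {D, F, ∃t.∀t.E} ∪ {(∀t.A ⊔ ¬B)}
   apply at b: ∃t.∀t.E⊑¬B; F⊑¬(∀t.A)
   open: L(b) ⊇ {D, F, ¬B, ∀s.(¬B ⊔ ¬F), ∃t.¬A, …} (+ ∃-successors) — b ∉ (¬(∀t.A) ⊓ B) possible
2. Hence b : (¬(∀t.A) ⊓ B): not entailed.

No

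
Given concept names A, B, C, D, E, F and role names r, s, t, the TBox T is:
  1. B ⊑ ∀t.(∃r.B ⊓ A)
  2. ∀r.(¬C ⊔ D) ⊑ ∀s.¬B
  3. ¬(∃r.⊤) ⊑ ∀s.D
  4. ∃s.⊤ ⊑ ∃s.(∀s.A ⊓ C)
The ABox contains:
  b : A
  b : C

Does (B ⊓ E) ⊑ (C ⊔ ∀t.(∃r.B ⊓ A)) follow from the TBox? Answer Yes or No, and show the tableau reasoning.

Yes

1. (B ⊓ E) ⊑ (C ⊔ ∀t.(∃r.B ⊓ A))  ⇔  ((B ⊓ E) ⊓ (¬C ⊓ ∃t.(∀r.¬B ⊔ ¬A))) unsat w.r.t. T
   all branches close; clash {A, ¬A} at an ∃-successor
2. Hence (B ⊓ E) ⊑ (C ⊔ ∀t.(∃r.B ⊓ A)): entailed.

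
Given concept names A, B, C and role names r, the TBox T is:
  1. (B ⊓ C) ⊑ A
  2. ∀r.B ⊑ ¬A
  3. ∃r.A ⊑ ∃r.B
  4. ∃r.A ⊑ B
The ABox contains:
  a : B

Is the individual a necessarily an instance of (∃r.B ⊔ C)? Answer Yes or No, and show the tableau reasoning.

1. a : (∃r.B ⊔ C)?  L(a) = {B} ∪ {(∀r.¬B ⊓ ¬C)}
   open: L(a) ⊇ {B, ¬C, ∀r.¬A, ∀r.¬B, ∃r.¬B} (+ ∃-successors) — a ∉ (∃r.B ⊔ C) possible
2. Hence a : (∃r.B ⊔ C): not entailed.

No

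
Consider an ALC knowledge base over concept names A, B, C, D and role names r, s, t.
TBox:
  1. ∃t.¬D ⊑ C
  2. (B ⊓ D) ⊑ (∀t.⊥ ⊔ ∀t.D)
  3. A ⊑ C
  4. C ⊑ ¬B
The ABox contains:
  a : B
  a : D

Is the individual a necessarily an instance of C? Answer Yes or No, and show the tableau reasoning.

1. a : C?  L(a) = {B, D} ∪ {¬C}
   open: L(a) ⊇ {B, D, ¬A, ¬C, ∀t.D} — a ∉ C possible
2. Hence a : C: not entailed.

No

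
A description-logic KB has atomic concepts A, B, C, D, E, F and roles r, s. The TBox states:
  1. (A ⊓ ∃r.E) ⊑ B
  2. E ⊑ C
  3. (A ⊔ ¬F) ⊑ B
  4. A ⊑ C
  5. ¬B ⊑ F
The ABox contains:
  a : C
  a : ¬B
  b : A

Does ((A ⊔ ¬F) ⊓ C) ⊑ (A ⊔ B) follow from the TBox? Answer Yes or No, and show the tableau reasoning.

1. ((A ⊔ ¬F) ⊓ C) ⊑ (A ⊔ B)  ⇔  (((A ⊔ ¬F) ⊓ C) ⊓ (¬A ⊓ ¬B)) unsat w.r.t. T
   all branches close; clash {F, ¬F} at x₀
2. Hence ((A ⊔ ¬F) ⊓ C) ⊑ (A ⊔ B): entailed.

Yes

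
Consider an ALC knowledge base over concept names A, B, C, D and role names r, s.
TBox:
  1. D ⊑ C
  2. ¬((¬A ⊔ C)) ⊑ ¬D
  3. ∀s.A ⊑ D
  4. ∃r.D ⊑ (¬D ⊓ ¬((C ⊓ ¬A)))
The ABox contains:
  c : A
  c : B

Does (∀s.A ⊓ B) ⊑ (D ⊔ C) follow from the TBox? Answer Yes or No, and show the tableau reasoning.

1. (∀s.A ⊓ B) ⊑ (D ⊔ C)  ⇔  ((∀s.A ⊓ B) ⊓ (¬D ⊓ ¬C)) unsat w.r.t. T
   all branches close; clash {D, ¬D} at x₀
2. Hence (∀s.A ⊓ B) ⊑ (D ⊔ C): entailed.

Yes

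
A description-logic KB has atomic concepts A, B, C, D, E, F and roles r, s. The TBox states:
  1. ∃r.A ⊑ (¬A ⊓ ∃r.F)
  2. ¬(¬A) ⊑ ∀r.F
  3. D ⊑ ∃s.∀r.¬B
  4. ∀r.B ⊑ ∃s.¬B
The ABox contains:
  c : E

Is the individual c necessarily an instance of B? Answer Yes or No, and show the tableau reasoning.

No

1. c : B?  L(c) = {E} ∪ {¬B}
   open: L(c) ⊇ {E, ¬A, ¬B, ¬D, ∀r.¬A, …} (+ ∃-successors) — c ∉ B possible
2. Hence c : B: not entailed.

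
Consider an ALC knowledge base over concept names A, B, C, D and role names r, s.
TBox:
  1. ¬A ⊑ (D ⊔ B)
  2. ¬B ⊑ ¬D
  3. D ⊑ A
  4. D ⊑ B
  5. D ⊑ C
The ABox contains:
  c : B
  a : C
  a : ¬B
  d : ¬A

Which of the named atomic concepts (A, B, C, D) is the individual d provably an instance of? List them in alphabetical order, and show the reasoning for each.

1. d : A?  L(d) = {¬A} ∪ {¬A}
   apply at d: ¬A⊑(D ⊔ B)
   open: L(d) ⊇ {B, ¬A, ¬D} — d ∉ A possible
2. d : B?  L(d) = {¬A} ∪ {¬B}
   clash {B, ¬B} at d — d ∈ B
3. d : C?  L(d) = {¬A} ∪ {¬C}
   apply at d: ¬A⊑(D ⊔ B)
   open: L(d) ⊇ {B, ¬A, ¬C, ¬D} — d ∉ C possible
4. d : D?  L(d) = {¬A} ∪ {¬D}
   apply at d: ¬A⊑(D ⊔ B)
   open: L(d) ⊇ {B, ¬A, ¬D} — d ∉ D possible
5. Entailed for d: {B}

{B}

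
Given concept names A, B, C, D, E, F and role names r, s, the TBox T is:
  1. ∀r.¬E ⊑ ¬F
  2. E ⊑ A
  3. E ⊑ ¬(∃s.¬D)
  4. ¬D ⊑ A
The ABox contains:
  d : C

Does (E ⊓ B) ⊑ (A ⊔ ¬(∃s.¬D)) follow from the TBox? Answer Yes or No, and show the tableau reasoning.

Yes

1. (E ⊓ B) ⊑ (A ⊔ ¬(∃s.¬D))  ⇔  ((E ⊓ B) ⊓ (¬A ⊓ ∃s.¬D)) unsat w.r.t. T
   all branches close; clash {A, ¬A} at x₀
2. Hence (E ⊓ B) ⊑ (A ⊔ ¬(∃s.¬D)): entailed.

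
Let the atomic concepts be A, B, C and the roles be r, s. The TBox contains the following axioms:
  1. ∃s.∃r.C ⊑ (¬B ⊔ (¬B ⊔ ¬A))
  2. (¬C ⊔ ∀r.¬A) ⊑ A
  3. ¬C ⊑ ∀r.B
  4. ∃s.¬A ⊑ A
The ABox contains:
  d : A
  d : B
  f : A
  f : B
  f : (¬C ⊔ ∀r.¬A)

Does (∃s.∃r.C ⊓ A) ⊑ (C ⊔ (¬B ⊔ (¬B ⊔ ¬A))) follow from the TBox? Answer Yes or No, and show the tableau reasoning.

Yes

1. (∃s.∃r.C ⊓ A) ⊑ (C ⊔ (¬B ⊔ (¬B ⊔ ¬A)))  ⇔  ((∃s.∃r.C ⊓ A) ⊓ (¬C ⊓ (B ⊓ (B ⊓ A)))) unsat w.r.t. T
   all branches close; clash {A, ¬A} at x₀
2. Hence (∃s.∃r.C ⊓ A) ⊑ (C ⊔ (¬B ⊔ (¬B ⊔ ¬A))): entailed.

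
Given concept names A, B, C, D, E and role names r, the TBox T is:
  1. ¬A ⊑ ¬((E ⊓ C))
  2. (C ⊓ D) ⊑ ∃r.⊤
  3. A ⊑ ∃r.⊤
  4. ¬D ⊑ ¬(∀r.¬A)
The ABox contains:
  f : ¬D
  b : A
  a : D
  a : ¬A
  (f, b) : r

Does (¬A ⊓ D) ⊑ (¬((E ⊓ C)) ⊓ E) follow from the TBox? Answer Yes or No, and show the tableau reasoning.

1. (¬A ⊓ D) ⊑ (¬((E ⊓ C)) ⊓ E)  ⇔  ((¬A ⊓ D) ⊓ ((E ⊓ C) ⊔ ¬E)) unsat w.r.t. T
   apply at x₀: ¬A⊑¬((E ⊓ C))
   open: L(x₀) ⊇ {D, ¬A, ¬C, ¬E}
2. Hence (¬A ⊓ D) ⊑ (¬((E ⊓ C)) ⊓ E): not entailed.

No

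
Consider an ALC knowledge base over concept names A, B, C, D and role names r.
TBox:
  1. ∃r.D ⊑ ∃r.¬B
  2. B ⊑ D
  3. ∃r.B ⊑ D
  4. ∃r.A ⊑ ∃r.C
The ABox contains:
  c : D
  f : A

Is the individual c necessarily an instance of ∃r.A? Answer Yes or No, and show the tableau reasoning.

1. c : ∃r.A?  L(c) = {D} ∪ {∀r.¬A}
   open: L(c) ⊇ {D, ∀r.¬A, ∀r.¬D} — c ∉ ∃r.A possible
2. Hence c : ∃r.A: not entailed.

No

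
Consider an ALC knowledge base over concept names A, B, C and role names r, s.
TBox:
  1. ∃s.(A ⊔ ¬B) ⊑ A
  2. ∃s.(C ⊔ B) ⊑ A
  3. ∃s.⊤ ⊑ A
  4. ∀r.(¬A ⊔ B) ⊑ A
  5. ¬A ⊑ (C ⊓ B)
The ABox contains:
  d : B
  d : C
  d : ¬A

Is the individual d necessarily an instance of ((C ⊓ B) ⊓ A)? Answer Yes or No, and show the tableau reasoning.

1. d : ((C ⊓ B) ⊓ A)?  L(d) = {B, C, ¬A} ∪ {((¬C ⊔ ¬B) ⊔ ¬A)}
   apply at d: ¬A⊑(C ⊓ B)
   open: L(d) ⊇ {B, C, ¬A, ∀s.(¬A ⊓ B), ∀s.(¬C ⊓ ¬B), …} (+ ∃-successors) — d ∉ ((C ⊓ B) ⊓ A) possible
2. Hence d : ((C ⊓ B) ⊓ A): not entailed.

No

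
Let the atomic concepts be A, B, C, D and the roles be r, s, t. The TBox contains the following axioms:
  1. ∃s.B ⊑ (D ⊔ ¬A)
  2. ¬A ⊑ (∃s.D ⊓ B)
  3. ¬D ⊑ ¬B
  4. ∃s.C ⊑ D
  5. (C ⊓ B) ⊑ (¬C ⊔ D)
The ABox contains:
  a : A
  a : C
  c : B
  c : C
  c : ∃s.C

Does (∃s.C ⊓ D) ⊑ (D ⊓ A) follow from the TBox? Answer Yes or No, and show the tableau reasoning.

1. (∃s.C ⊓ D) ⊑ (D ⊓ A)  ⇔  ((∃s.C ⊓ D) ⊓ (¬D ⊔ ¬A)) unsat w.r.t. T
   open: L(x₀) ⊇ {B, D, ¬A, ¬C, ∀s.¬B, …} (+ ∃-successors)
2. Hence (∃s.C ⊓ D) ⊑ (D ⊓ A): not entailed.

No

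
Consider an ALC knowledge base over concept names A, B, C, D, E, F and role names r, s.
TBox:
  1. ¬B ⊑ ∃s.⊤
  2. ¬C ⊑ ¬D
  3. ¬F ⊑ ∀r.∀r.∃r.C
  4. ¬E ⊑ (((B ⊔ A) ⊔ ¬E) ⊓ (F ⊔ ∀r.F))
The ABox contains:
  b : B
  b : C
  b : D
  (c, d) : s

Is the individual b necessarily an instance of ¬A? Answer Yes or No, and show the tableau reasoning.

No

1. b : ¬A?  L(b) = {B, C, D} ∪ {A}
   open: L(b) ⊇ {A, B, C, D, E, …} — b ∉ ¬A possible
2. Hence b : ¬A: not entailed.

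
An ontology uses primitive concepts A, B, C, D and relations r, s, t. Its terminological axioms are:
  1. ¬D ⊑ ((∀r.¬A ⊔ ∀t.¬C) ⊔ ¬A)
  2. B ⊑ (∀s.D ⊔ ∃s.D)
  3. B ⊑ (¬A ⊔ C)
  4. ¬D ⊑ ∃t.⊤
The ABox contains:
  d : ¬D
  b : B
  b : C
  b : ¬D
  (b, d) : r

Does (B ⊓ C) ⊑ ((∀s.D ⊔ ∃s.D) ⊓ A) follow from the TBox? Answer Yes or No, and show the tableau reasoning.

1. (B ⊓ C) ⊑ ((∀s.D ⊔ ∃s.D) ⊓ A)  ⇔  ((B ⊓ C) ⊓ ((∃s.¬D ⊓ ∀s.¬D) ⊔ ¬A)) unsat w.r.t. T
   apply at x₀: B⊑(∀s.D ⊔ ∃s.D); B⊑(¬A ⊔ C)
   open: L(x₀) ⊇ {B, C, D, ¬A, ∀s.D}
2. Hence (B ⊓ C) ⊑ ((∀s.D ⊔ ∃s.D) ⊓ A): not entailed.

No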